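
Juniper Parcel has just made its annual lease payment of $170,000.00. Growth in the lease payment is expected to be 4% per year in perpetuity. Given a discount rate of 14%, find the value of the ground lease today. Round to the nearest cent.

$1768000.00

D₁ = D₀ × (1 + g) = $170,000.00 × 1.04 = $176,800.0000
Growing perpetuity: P = D₁ / (r − g) = $176,800.0000 / (0.14 − 0.04) = $1,768,000.00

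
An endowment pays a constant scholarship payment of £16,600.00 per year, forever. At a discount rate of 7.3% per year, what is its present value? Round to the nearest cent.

£227397.26

Level perpetuity: PV = C / r = £16,600.00 / 0.073 = £227,397.26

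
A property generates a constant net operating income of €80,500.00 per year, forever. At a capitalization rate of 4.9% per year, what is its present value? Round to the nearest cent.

€1642857.14

Level perpetuity: PV = C / r = €80,500.00 / 0.049 = €1,642,857.14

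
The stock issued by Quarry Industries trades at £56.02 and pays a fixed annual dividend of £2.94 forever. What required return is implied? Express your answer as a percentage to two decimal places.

5.25%

P = C/r ⇒ r = C/P = £2.94/£56.02 = 0.052481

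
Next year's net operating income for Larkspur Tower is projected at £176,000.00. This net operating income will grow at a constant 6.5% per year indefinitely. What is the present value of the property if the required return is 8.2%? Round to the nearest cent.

£10352941.18

Growing perpetuity: P = D₁ / (r − g) = £176,000.0000 / (0.082 − 0.065) = £10,352,941.18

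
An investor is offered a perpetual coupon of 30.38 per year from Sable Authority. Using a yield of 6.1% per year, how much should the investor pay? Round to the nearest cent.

498.03

Level perpetuity: PV = C / r = 30.38 / 0.061 = 498.03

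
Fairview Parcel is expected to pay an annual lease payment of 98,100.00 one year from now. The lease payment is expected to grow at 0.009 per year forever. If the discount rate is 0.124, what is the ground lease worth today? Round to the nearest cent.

853043.48

Growing perpetuity: P = D₁ / (r − g) = 98,100.0000 / (0.124 − 0.009) = 853,043.48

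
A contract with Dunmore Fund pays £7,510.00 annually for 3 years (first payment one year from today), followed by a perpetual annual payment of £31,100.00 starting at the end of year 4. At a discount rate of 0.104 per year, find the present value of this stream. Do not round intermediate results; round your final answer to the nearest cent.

£240784.29

PV of 3-year annuity: £7,510.00 × [1 − (1+0.104)^−3] / 0.104 = 18545.51978
Perpetuity value at year 3: £31,100.00 / 0.104 = 299038.46154
PV of perpetuity: 299038.46154 / (1+0.104)^3 = 222238.77245
Total PV = 18545.51978 + 222238.77245 = 240784.29223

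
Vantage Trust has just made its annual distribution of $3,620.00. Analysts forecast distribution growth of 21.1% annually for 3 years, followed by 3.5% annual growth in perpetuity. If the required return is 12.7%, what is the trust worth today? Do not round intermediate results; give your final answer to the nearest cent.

D_1 = 4383.82000
D_2 = 5308.80602
D_3 = 6428.96409
Terminal value at year 3: TV = D_3×(1+g_2)/(r−g_2) = 6653.97783/0.092 = 72325.84601
P_0 = D_1/(1+r)^1 + D_2/(1+r)^2 + D_3/(1+r)^3 + TV/(1+r)^3
    = 3889.81366 + 4179.73766 + 4491.27091 + 50526.79770 = 63087.61993

$63087.62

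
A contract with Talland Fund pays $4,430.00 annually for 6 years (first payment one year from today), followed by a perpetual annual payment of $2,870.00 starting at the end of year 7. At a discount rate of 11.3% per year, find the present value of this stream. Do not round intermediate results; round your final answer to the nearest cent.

PV of 6-year annuity: $4,430.00 × [1 − (1+0.113)^−6] / 0.113 = 18580.42325
Perpetuity value at year 6: $2,870.00 / 0.113 = 25398.23009
PV of perpetuity: 25398.23009 / (1+0.113)^6 = 13360.80013
Total PV = 18580.42325 + 13360.80013 = 31941.22338

$31941.22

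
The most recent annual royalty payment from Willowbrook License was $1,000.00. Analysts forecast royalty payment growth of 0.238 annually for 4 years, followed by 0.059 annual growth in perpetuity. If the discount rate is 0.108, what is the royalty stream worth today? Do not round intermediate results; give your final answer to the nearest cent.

D_1 = 1238.00000
D_2 = 1532.64400
D_3 = 1897.41327
D_4 = 2348.99763
Terminal value at year 4: TV = D_4×(1+g_2)/(r−g_2) = 2487.58849/0.049 = 50767.11206
P_0 = D_1/(1+r)^1 + D_2/(1+r)^2 + D_3/(1+r)^3 + D_4/(1+r)^4 + TV/(1+r)^4
    = 1117.32852 + 1248.42302 + 1394.89865 + 1558.56004 + 33683.98127 = 39003.19150

$39003.19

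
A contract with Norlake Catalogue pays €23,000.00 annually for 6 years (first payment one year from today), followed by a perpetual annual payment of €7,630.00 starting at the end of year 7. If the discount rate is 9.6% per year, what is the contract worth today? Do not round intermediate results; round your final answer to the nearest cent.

€147211.55

PV of 6-year annuity: €23,000.00 × [1 − (1+0.096)^−6] / 0.096 = 101356.20741
Perpetuity value at year 6: €7,630.00 / 0.096 = 79479.16667
PV of perpetuity: 79479.16667 / (1+0.096)^6 = 45855.34656
Total PV = 101356.20741 + 45855.34656 = 147211.55396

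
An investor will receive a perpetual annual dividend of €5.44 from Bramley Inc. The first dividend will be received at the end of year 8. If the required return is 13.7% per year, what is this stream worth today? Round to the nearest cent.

Value at end of year 7: C / r = €5.44 / 0.137 = €39.7080
Discount to today: PV = €39.7080 / (1 + 0.137)^7 = €39.7080 / 2.456537 = €16.16

€16.16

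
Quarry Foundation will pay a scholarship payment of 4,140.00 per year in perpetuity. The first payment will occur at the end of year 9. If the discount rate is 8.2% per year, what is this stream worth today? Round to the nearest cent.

26876.23

Value at end of year 8: C / r = 4,140.00 / 0.082 = 50,487.8049
Discount to today: PV = 50,487.8049 / (1 + 0.082)^8 = 50,487.8049 / 1.878530 = 26,876.23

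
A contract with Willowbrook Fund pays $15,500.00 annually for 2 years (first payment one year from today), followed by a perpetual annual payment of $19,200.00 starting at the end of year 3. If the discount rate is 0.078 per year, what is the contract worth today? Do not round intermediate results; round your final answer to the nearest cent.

$239537.63

PV of 2-year annuity: $15,500.00 × [1 − (1+0.078)^−2] / 0.078 = 27716.58503
Perpetuity value at year 2: $19,200.00 / 0.078 = 246153.84615
PV of perpetuity: 246153.84615 / (1+0.078)^2 = 211821.04405
Total PV = 27716.58503 + 211821.04405 = 239537.62908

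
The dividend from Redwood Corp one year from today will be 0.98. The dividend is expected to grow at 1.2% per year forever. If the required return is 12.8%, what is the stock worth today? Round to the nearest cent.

Growing perpetuity: P = D₁ / (r − g) = 0.9800 / (0.128 − 0.012) = 8.45

8.45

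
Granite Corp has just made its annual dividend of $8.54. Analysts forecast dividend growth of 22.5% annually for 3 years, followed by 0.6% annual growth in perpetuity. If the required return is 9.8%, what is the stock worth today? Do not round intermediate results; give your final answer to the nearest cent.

$161.70

D_1 = 10.46150
D_2 = 12.81534
D_3 = 15.69879
Terminal value at year 3: TV = D_3×(1+g_2)/(r−g_2) = 15.79298/0.092 = 171.66284
P_0 = D_1/(1+r)^1 + D_2/(1+r)^2 + D_3/(1+r)^3 + TV/(1+r)^3
    = 9.52778 + 10.62981 + 11.85930 + 129.67889 = 161.69577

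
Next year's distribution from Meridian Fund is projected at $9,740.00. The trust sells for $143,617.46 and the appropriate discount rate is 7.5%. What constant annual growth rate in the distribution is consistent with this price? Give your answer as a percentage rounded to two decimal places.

0.72%

P = D₁/(r−g) ⇒ g = r − D₁/P = 0.075 − $9,740.00/$143,617.46 = 0.007181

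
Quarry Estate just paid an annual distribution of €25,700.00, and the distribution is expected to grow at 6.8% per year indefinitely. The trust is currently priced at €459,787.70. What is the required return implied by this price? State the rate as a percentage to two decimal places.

12.77%

D₁ = €25,700.00 × 1.068 = €27,447.6000
P = D₁/(r − g) ⇒ r = D₁/P + g = €27,447.6000/€459,787.70 + 0.068 = 0.059696 + 0.068 = 0.127696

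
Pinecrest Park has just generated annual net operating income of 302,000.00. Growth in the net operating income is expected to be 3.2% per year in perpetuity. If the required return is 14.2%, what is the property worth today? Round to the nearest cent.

2833309.09

D₁ = D₀ × (1 + g) = 302,000.00 × 1.032 = 311,664.0000
Growing perpetuity: P = D₁ / (r − g) = 311,664.0000 / (0.142 − 0.032) = 2,833,309.09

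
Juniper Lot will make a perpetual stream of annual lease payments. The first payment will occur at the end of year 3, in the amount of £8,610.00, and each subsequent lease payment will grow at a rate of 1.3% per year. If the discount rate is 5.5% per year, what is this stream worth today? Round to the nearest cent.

Value at end of year 2: C₁ / (r − g) = £8,610.00 / (0.055 − 0.013) = £205,000.0000
Discount to today: PV = £205,000.0000 / (1 + 0.055)^2 = £205,000.0000 / 1.113025 = £184,182.75

£184182.75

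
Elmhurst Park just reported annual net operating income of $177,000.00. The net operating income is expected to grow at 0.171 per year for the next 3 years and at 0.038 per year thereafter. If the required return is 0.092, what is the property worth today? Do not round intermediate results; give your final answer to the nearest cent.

$4807062.59

D_1 = 207267.00000
D_2 = 242709.65700
D_3 = 284213.00835
Terminal value at year 3: TV = D_3×(1+g_2)/(r−g_2) = 295013.10266/0.054 = 5463205.60489
P_0 = D_1/(1+r)^1 + D_2/(1+r)^2 + D_3/(1+r)^3 + TV/(1+r)^3
    = 189804.94505 + 203536.25518 + 218260.94764 + 4195460.43790 = 4807062.58577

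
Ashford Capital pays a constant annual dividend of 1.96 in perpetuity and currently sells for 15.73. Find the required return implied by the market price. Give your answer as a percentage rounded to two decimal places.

P = C/r ⇒ r = C/P = 1.96/15.73 = 0.124603

12.46%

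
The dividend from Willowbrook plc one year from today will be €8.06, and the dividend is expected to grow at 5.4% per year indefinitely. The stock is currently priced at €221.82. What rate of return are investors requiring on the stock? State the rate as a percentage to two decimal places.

9.03%

P = D₁/(r − g) ⇒ r = D₁/P + g = €8.0600/€221.82 + 0.054 = 0.036336 + 0.054 = 0.090336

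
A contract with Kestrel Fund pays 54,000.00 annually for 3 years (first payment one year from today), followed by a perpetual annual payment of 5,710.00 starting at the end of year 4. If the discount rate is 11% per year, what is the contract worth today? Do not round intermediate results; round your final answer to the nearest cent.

PV of 3-year annuity: 54,000.00 × [1 − (1+0.11)^−3] / 0.11 = 131960.59463
Perpetuity value at year 3: 5,710.00 / 0.11 = 51909.09091
PV of perpetuity: 51909.09091 / (1+0.11)^3 = 37955.47988
Total PV = 131960.59463 + 37955.47988 = 169916.07452

169916.07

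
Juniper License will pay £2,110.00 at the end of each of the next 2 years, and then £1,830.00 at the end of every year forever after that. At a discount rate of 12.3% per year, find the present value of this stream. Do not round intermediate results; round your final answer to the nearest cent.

£15349.40

PV of 2-year annuity: £2,110.00 × [1 − (1+0.123)^−2] / 0.123 = 3551.99984
Perpetuity value at year 2: £1,830.00 / 0.123 = 14878.04878
PV of perpetuity: 14878.04878 / (1+0.123)^2 = 11797.40437
Total PV = 3551.99984 + 11797.40437 = 15349.40421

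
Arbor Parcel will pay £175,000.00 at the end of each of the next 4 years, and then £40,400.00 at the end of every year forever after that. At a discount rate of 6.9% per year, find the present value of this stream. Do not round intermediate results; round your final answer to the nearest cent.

£1042457.02

PV of 4-year annuity: £175,000.00 × [1 − (1+0.069)^−4] / 0.069 = 594102.59832
Perpetuity value at year 4: £40,400.00 / 0.069 = 585507.24638
PV of perpetuity: 585507.24638 / (1+0.069)^4 = 448354.41797
Total PV = 594102.59832 + 448354.41797 = 1042457.01628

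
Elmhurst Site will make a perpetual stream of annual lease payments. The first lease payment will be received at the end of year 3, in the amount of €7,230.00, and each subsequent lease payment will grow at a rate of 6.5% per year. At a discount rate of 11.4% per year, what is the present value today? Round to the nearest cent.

Value at end of year 2: C₁ / (r − g) = €7,230.00 / (0.114 − 0.065) = €147,551.0204
Discount to today: PV = €147,551.0204 / (1 + 0.114)^2 = €147,551.0204 / 1.240996 = €118,897.26

€118897.26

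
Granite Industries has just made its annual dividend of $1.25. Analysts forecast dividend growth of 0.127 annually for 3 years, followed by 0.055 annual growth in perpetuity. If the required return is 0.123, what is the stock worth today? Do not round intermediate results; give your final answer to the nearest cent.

D_1 = 1.40875
D_2 = 1.58766
D_3 = 1.78929
Terminal value at year 3: TV = D_3×(1+g_2)/(r−g_2) = 1.88771/0.068 = 27.76037
P_0 = D_1/(1+r)^1 + D_2/(1+r)^2 + D_3/(1+r)^3 + TV/(1+r)^3
    = 1.25445 + 1.25892 + 1.26340 + 19.60135 = 23.37813

$23.38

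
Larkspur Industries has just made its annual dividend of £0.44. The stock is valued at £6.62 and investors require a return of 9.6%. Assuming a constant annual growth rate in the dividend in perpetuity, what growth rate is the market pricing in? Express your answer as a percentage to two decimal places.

P = D₀(1+g)/(r−g) ⇒ P(r−g) = D₀(1+g) ⇒ g(P+D₀) = P·r − D₀
g = (P·r − D₀)/(P + D₀) = (£6.62×0.096 − £0.44) / (£6.62 + £0.44) = 0.027694

2.77%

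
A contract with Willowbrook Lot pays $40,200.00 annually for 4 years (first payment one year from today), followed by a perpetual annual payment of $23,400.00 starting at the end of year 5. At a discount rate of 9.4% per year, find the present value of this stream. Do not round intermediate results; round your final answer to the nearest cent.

PV of 4-year annuity: $40,200.00 × [1 − (1+0.094)^−4] / 0.094 = 129101.43787
Perpetuity value at year 4: $23,400.00 / 0.094 = 248936.17021
PV of perpetuity: 248936.17021 / (1+0.094)^4 = 173787.57205
Total PV = 129101.43787 + 173787.57205 = 302889.00992

$302889.01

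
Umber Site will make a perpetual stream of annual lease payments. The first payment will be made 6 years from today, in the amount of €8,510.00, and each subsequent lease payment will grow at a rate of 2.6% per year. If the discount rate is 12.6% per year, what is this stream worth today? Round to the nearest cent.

Value at end of year 5: C₁ / (r − g) = €8,510.00 / (0.126 − 0.026) = €85,100.0000
Discount to today: PV = €85,100.0000 / (1 + 0.126)^5 = €85,100.0000 / 1.810056 = €47,015.13

€47015.13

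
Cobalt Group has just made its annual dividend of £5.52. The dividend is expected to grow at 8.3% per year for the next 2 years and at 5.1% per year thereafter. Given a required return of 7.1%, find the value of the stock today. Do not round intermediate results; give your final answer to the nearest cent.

£307.84

D_1 = 5.97816
D_2 = 6.47435
Terminal value at year 2: TV = D_2×(1+g_2)/(r−g_2) = 6.80454/0.02 = 340.22695
P_0 = D_1/(1+r)^1 + D_2/(1+r)^2 + TV/(1+r)^2
    = 5.58185 + 5.64439 + 296.61272 = 307.83896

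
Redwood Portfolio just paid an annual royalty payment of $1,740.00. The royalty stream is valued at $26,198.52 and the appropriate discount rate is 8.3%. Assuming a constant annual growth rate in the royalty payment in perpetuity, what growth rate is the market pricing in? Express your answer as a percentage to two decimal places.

P = D₀(1+g)/(r−g) ⇒ P(r−g) = D₀(1+g) ⇒ g(P+D₀) = P·r − D₀
g = (P·r − D₀)/(P + D₀) = ($26,198.52×0.083 − $1,740.00) / ($26,198.52 + $1,740.00) = 0.015551

1.56%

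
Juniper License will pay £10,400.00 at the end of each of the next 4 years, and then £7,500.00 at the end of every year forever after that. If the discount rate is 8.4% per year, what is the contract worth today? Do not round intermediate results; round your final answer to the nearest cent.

PV of 4-year annuity: £10,400.00 × [1 − (1+0.084)^−4] / 0.084 = 34141.63917
Perpetuity value at year 4: £7,500.00 / 0.084 = 89285.71429
PV of perpetuity: 89285.71429 / (1+0.084)^4 = 64664.33989
Total PV = 34141.63917 + 64664.33989 = 98805.97905

£98805.98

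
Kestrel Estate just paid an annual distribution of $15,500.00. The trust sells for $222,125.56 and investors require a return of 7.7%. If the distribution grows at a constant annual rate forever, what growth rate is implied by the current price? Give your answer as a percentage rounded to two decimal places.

P = D₀(1+g)/(r−g) ⇒ P(r−g) = D₀(1+g) ⇒ g(P+D₀) = P·r − D₀
g = (P·r − D₀)/(P + D₀) = ($222,125.56×0.077 − $15,500.00) / ($222,125.56 + $15,500.00) = 0.006749

0.67%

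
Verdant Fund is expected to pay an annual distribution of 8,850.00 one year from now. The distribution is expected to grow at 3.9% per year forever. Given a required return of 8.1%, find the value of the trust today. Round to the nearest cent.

210714.29

Growing perpetuity: P = D₁ / (r − g) = 8,850.0000 / (0.081 − 0.039) = 210,714.29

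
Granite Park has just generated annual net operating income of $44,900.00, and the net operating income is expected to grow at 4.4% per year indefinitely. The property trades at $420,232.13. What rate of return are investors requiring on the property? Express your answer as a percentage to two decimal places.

D₁ = $44,900.00 × 1.044 = $46,875.6000
P = D₁/(r − g) ⇒ r = D₁/P + g = $46,875.6000/$420,232.13 + 0.044 = 0.111547 + 0.044 = 0.155547

15.55%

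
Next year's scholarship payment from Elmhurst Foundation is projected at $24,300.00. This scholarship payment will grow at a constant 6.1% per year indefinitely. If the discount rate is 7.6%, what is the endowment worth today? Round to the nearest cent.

Growing perpetuity: P = D₁ / (r − g) = $24,300.0000 / (0.076 − 0.061) = $1,620,000.00

$1620000.00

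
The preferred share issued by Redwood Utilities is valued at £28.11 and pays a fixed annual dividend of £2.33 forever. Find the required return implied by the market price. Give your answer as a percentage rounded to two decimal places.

P = C/r ⇒ r = C/P = £2.33/£28.11 = 0.082889

8.29%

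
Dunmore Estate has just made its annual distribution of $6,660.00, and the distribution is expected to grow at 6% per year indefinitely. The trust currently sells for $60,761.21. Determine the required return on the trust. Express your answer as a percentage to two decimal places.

17.62%

D₁ = $6,660.00 × 1.06 = $7,059.6000
P = D₁/(r − g) ⇒ r = D₁/P + g = $7,059.6000/$60,761.21 + 0.06 = 0.116186 + 0.06 = 0.176186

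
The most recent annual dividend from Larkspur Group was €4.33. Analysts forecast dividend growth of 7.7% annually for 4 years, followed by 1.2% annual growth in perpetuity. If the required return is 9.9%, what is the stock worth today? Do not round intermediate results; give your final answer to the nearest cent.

€62.92

D_1 = 4.66341
D_2 = 5.02249
D_3 = 5.40922
D_4 = 5.82573
Terminal value at year 4: TV = D_4×(1+g_2)/(r−g_2) = 5.89564/0.087 = 67.76602
P_0 = D_1/(1+r)^1 + D_2/(1+r)^2 + D_3/(1+r)^3 + D_4/(1+r)^4 + TV/(1+r)^4
    = 4.24332 + 4.15838 + 4.07513 + 3.99356 + 46.45380 = 62.92419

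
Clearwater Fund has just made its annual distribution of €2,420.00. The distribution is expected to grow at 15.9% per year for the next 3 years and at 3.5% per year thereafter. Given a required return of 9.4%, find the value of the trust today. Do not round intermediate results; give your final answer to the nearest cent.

D_1 = 2804.78000
D_2 = 3250.74002
D_3 = 3767.60768
Terminal value at year 3: TV = D_3×(1+g_2)/(r−g_2) = 3899.47395/0.059 = 66092.77885
P_0 = D_1/(1+r)^1 + D_2/(1+r)^2 + D_3/(1+r)^3 + TV/(1+r)^3
    = 2563.78428 + 2716.11150 + 2877.48924 + 50477.98916 = 58635.37417

€58635.37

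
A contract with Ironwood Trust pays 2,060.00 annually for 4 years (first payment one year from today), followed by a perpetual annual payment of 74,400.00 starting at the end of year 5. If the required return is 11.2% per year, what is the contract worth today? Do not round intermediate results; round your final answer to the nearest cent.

PV of 4-year annuity: 2,060.00 × [1 − (1+0.112)^−4] / 0.112 = 6363.84263
Perpetuity value at year 4: 74,400.00 / 0.112 = 664285.71429
PV of perpetuity: 664285.71429 / (1+0.112)^4 = 434445.96091
Total PV = 6363.84263 + 434445.96091 = 440809.80354

440809.80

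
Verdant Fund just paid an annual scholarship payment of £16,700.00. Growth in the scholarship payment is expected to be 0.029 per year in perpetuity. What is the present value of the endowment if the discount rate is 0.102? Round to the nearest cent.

£235401.37

D₁ = D₀ × (1 + g) = £16,700.00 × 1.029 = £17,184.3000
Growing perpetuity: P = D₁ / (r − g) = £17,184.3000 / (0.102 − 0.029) = £235,401.37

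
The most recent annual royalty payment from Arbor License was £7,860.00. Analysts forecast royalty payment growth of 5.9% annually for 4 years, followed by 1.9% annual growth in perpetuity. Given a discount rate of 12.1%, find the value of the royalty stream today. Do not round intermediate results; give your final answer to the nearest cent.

£89866.68

D_1 = 8323.74000
D_2 = 8814.84066
D_3 = 9334.91626
D_4 = 9885.67632
Terminal value at year 4: TV = D_4×(1+g_2)/(r−g_2) = 10073.50417/0.102 = 98759.84479
P_0 = D_1/(1+r)^1 + D_2/(1+r)^2 + D_3/(1+r)^3 + D_4/(1+r)^4 + TV/(1+r)^4
    = 7425.28100 + 7014.60533 + 6626.64322 + 6260.13842 + 62540.01029 = 89866.67825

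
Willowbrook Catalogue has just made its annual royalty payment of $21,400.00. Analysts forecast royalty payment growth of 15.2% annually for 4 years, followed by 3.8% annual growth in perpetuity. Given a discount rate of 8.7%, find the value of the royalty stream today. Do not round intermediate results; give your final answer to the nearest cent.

D_1 = 24652.80000
D_2 = 28400.02560
D_3 = 32716.82949
D_4 = 37689.78757
Terminal value at year 4: TV = D_4×(1+g_2)/(r−g_2) = 39121.99950/0.049 = 798408.15310
P_0 = D_1/(1+r)^1 + D_2/(1+r)^2 + D_3/(1+r)^3 + D_4/(1+r)^4 + TV/(1+r)^4
    = 22679.66881 + 24035.85876 + 25473.14562 + 26996.37880 + 571882.47340 = 671067.52540

$671067.53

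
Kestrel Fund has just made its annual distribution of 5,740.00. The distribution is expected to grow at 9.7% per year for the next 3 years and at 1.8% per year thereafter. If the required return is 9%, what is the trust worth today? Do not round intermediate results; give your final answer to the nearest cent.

100172.99

D_1 = 6296.78000
D_2 = 6907.56766
D_3 = 7577.60172
Terminal value at year 3: TV = D_3×(1+g_2)/(r−g_2) = 7713.99855/0.072 = 107138.86881
P_0 = D_1/(1+r)^1 + D_2/(1+r)^2 + D_3/(1+r)^3 + TV/(1+r)^3
    = 5776.86239 + 5813.96150 + 5851.29887 + 82730.86456 = 100172.98732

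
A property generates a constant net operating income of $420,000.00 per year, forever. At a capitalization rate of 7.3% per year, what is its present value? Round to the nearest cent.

$5753424.66

Level perpetuity: PV = C / r = $420,000.00 / 0.073 = $5,753,424.66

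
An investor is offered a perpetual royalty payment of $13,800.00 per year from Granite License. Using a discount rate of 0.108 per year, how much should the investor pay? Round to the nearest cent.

Level perpetuity: PV = C / r = $13,800.00 / 0.108 = $127,777.78

$127777.78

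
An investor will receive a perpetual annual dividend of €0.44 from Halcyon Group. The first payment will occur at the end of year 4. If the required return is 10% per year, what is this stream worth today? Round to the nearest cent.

Value at end of year 3: C / r = €0.44 / 0.1 = €4.4000
Discount to today: PV = €4.4000 / (1 + 0.1)^3 = €4.4000 / 1.331000 = €3.31

€3.31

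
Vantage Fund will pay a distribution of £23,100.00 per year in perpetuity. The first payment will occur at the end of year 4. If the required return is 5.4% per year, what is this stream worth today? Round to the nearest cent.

Value at end of year 3: C / r = £23,100.00 / 0.054 = £427,777.7778
Discount to today: PV = £427,777.7778 / (1 + 0.054)^3 = £427,777.7778 / 1.170905 = £365,339.30

£365339.30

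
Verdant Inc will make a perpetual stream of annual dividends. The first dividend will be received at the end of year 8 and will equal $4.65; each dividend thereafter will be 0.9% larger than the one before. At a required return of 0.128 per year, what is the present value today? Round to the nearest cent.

Value at end of year 7: C₁ / (r − g) = $4.65 / (0.128 − 0.009) = $39.0756
Discount to today: PV = $39.0756 / (1 + 0.128)^7 = $39.0756 / 2.323612 = $16.82

$16.82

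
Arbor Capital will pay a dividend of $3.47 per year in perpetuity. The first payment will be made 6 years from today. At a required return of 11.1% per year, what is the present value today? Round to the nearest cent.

Value at end of year 5: C / r = $3.47 / 0.111 = $31.2613
Discount to today: PV = $31.2613 / (1 + 0.111)^5 = $31.2613 / 1.692662 = $18.47

$18.47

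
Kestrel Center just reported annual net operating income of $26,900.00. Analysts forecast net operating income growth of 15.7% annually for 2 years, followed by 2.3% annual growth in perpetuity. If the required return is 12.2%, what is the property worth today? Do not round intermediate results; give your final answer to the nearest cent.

D_1 = 31123.30000
D_2 = 36009.65810
Terminal value at year 2: TV = D_2×(1+g_2)/(r−g_2) = 36837.88024/0.099 = 372099.80037
P_0 = D_1/(1+r)^1 + D_2/(1+r)^2 + TV/(1+r)^2
    = 27739.12656 + 28604.42908 + 295579.10051 = 351922.65615

$351922.66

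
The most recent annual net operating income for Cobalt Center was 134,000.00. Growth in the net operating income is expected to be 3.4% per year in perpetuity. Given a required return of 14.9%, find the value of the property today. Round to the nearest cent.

D₁ = D₀ × (1 + g) = 134,000.00 × 1.034 = 138,556.0000
Growing perpetuity: P = D₁ / (r − g) = 138,556.0000 / (0.149 − 0.034) = 1,204,834.78

1204834.78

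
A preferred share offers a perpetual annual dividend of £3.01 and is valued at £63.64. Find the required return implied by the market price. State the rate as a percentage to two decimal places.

P = C/r ⇒ r = C/P = £3.01/£63.64 = 0.047297

4.73%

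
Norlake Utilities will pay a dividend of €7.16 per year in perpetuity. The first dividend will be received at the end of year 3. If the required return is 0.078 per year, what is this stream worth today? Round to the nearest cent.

Value at end of year 2: C / r = €7.16 / 0.078 = €91.7949
Discount to today: PV = €91.7949 / (1 + 0.078)^2 = €91.7949 / 1.162084 = €78.99

€78.99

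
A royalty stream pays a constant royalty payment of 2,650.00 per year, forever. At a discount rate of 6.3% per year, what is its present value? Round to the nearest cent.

Level perpetuity: PV = C / r = 2,650.00 / 0.063 = 42,063.49

42063.49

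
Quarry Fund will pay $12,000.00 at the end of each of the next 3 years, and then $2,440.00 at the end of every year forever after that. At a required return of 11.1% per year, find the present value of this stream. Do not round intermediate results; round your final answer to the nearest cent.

$45303.32

PV of 3-year annuity: $12,000.00 × [1 − (1+0.111)^−3] / 0.111 = 29273.64932
Perpetuity value at year 3: $2,440.00 / 0.111 = 21981.98198
PV of perpetuity: 21981.98198 / (1+0.111)^3 = 16029.67329
Total PV = 29273.64932 + 16029.67329 = 45303.32261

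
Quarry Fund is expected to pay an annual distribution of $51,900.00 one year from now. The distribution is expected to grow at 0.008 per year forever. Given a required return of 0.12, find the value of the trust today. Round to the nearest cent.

$463392.86

Growing perpetuity: P = D₁ / (r − g) = $51,900.0000 / (0.12 − 0.008) = $463,392.86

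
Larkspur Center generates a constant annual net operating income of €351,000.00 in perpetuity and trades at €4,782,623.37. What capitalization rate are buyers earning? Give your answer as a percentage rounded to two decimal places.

7.34%

P = C/r ⇒ r = C/P = €351,000.00/€4,782,623.37 = 0.073391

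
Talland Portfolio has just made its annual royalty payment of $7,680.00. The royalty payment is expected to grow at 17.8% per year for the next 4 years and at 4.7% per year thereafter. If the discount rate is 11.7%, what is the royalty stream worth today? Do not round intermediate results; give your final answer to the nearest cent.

D_1 = 9047.04000
D_2 = 10657.41312
D_3 = 12554.43266
D_4 = 14789.12167
Terminal value at year 4: TV = D_4×(1+g_2)/(r−g_2) = 15484.21039/0.07 = 221203.00552
P_0 = D_1/(1+r)^1 + D_2/(1+r)^2 + D_3/(1+r)^3 + D_4/(1+r)^4 + TV/(1+r)^4
    = 8099.40913 + 8541.72243 + 9008.19071 + 9500.13309 + 142094.84775 = 177244.30312

$177244.30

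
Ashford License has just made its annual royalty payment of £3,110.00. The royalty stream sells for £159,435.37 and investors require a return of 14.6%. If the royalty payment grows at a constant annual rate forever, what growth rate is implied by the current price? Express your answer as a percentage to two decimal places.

P = D₀(1+g)/(r−g) ⇒ P(r−g) = D₀(1+g) ⇒ g(P+D₀) = P·r − D₀
g = (P·r − D₀)/(P + D₀) = (£159,435.37×0.146 − £3,110.00) / (£159,435.37 + £3,110.00) = 0.124073

12.41%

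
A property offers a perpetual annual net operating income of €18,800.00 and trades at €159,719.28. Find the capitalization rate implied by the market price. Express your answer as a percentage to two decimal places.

P = C/r ⇒ r = C/P = €18,800.00/€159,719.28 = 0.117707

11.77%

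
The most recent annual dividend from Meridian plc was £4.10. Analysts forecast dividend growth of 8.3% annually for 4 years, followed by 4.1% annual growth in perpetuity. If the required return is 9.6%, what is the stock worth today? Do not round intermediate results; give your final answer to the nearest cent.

£89.90

D_1 = 4.44030
D_2 = 4.80884
D_3 = 5.20798
D_4 = 5.64024
Terminal value at year 4: TV = D_4×(1+g_2)/(r−g_2) = 5.87149/0.055 = 106.75439
P_0 = D_1/(1+r)^1 + D_2/(1+r)^2 + D_3/(1+r)^3 + D_4/(1+r)^4 + TV/(1+r)^4
    = 4.05137 + 4.00331 + 3.95583 + 3.90891 + 73.98497 = 89.90439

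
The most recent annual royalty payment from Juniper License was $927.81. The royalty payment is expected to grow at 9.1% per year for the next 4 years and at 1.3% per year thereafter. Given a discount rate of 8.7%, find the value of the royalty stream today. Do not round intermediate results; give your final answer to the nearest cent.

D_1 = 1012.24071
D_2 = 1104.35461
D_3 = 1204.85088
D_4 = 1314.49232
Terminal value at year 4: TV = D_4×(1+g_2)/(r−g_2) = 1331.58072/0.074 = 17994.33399
P_0 = D_1/(1+r)^1 + D_2/(1+r)^2 + D_3/(1+r)^3 + D_4/(1+r)^4 + TV/(1+r)^4
    = 931.22420 + 934.65097 + 938.09035 + 941.54238 + 12888.95183 = 16634.45974

$16634.46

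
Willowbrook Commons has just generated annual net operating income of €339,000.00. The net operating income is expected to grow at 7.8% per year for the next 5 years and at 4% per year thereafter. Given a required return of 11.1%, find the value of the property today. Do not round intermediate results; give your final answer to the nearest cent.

D_1 = 365442.00000
D_2 = 393946.47600
D_3 = 424674.30113
D_4 = 457798.89662
D_5 = 493507.21055
Terminal value at year 5: TV = D_5×(1+g_2)/(r−g_2) = 513247.49897/0.071 = 7228838.01372
P_0 = D_1/(1+r)^1 + D_2/(1+r)^2 + D_3/(1+r)^3 + D_4/(1+r)^4 + D_5/(1+r)^5 + TV/(1+r)^5
    = 328930.69307 + 319160.47446 + 309680.46037 + 300482.03085 + 291556.82202 + 4270691.47743 = 5820501.95821

€5820501.96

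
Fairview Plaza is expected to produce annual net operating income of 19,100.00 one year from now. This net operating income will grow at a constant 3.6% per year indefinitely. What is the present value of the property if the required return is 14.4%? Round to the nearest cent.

Growing perpetuity: P = D₁ / (r − g) = 19,100.0000 / (0.144 − 0.036) = 176,851.85

176851.85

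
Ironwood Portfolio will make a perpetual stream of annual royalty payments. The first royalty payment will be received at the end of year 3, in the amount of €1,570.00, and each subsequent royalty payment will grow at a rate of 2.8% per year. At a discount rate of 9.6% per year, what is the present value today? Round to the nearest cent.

€19220.72

Value at end of year 2: C₁ / (r − g) = €1,570.00 / (0.096 − 0.028) = €23,088.2353
Discount to today: PV = €23,088.2353 / (1 + 0.096)^2 = €23,088.2353 / 1.201216 = €19,220.72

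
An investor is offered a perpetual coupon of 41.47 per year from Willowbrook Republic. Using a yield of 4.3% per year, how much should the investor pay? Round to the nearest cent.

964.42

Level perpetuity: PV = C / r = 41.47 / 0.043 = 964.42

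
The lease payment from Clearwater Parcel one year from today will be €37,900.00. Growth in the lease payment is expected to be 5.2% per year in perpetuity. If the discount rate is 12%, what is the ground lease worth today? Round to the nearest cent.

Growing perpetuity: P = D₁ / (r − g) = €37,900.0000 / (0.12 − 0.052) = €557,352.94

€557352.94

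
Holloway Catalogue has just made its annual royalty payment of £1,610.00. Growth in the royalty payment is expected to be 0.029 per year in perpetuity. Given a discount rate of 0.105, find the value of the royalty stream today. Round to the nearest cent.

D₁ = D₀ × (1 + g) = £1,610.00 × 1.029 = £1,656.6900
Growing perpetuity: P = D₁ / (r − g) = £1,656.6900 / (0.105 − 0.029) = £21,798.55

£21798.55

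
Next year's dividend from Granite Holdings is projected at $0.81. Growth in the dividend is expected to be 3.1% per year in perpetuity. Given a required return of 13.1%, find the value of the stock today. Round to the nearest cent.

$8.10

Growing perpetuity: P = D₁ / (r − g) = $0.8100 / (0.131 − 0.031) = $8.10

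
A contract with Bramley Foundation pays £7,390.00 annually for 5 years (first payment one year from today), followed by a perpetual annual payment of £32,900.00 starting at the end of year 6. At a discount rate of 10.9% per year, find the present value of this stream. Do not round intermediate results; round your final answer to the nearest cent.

PV of 5-year annuity: £7,390.00 × [1 − (1+0.109)^−5] / 0.109 = 27381.52479
Perpetuity value at year 5: £32,900.00 / 0.109 = 301834.86239
PV of perpetuity: 301834.86239 / (1+0.109)^5 = 179933.35146
Total PV = 27381.52479 + 179933.35146 = 207314.87626

£207314.88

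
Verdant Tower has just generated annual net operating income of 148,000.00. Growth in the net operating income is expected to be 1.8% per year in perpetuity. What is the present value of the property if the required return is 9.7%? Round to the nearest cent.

1907139.24

D₁ = D₀ × (1 + g) = 148,000.00 × 1.018 = 150,664.0000
Growing perpetuity: P = D₁ / (r − g) = 150,664.0000 / (0.097 − 0.018) = 1,907,139.24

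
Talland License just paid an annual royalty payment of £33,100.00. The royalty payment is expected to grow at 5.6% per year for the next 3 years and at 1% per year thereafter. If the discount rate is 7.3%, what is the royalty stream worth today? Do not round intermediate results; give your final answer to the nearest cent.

D_1 = 34953.60000
D_2 = 36911.00160
D_3 = 38978.01769
Terminal value at year 3: TV = D_3×(1+g_2)/(r−g_2) = 39367.79787/0.063 = 624885.68042
P_0 = D_1/(1+r)^1 + D_2/(1+r)^2 + D_3/(1+r)^3 + TV/(1+r)^3
    = 32575.58248 + 32059.47353 + 31551.54152 + 505826.30051 = 602012.89804

£602012.90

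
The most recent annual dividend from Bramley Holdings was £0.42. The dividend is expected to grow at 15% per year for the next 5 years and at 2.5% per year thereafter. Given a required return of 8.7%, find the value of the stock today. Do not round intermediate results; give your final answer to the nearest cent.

£11.70

D_1 = 0.48300
D_2 = 0.55545
D_3 = 0.63877
D_4 = 0.73458
D_5 = 0.84477
Terminal value at year 5: TV = D_5×(1+g_2)/(r−g_2) = 0.86589/0.062 = 13.96596
P_0 = D_1/(1+r)^1 + D_2/(1+r)^2 + D_3/(1+r)^3 + D_4/(1+r)^4 + D_5/(1+r)^5 + TV/(1+r)^5
    = 0.44434 + 0.47010 + 0.49734 + 0.52617 + 0.55666 + 9.20286 = 11.69747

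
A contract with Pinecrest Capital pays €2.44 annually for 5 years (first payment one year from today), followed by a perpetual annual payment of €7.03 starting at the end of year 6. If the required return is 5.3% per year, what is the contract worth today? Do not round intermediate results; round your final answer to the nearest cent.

PV of 5-year annuity: €2.44 × [1 − (1+0.053)^−5] / 0.053 = 10.47689
Perpetuity value at year 5: €7.03 / 0.053 = 132.64151
PV of perpetuity: 132.64151 / (1+0.053)^5 = 102.45605
Total PV = 10.47689 + 102.45605 = 112.93294

€112.93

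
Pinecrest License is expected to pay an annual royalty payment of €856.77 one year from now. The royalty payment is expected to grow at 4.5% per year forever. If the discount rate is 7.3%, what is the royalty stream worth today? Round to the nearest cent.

Growing perpetuity: P = D₁ / (r − g) = €856.7700 / (0.073 − 0.045) = €30,598.93

€30598.93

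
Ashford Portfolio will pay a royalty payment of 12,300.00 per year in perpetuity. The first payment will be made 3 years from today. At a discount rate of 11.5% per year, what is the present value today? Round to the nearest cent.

Value at end of year 2: C / r = 12,300.00 / 0.115 = 106,956.5217
Discount to today: PV = 106,956.5217 / (1 + 0.115)^2 = 106,956.5217 / 1.243225 = 86,031.51

86031.51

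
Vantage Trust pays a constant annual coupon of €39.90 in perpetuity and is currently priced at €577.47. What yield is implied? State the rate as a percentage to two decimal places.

P = C/r ⇒ r = C/P = €39.90/€577.47 = 0.069094

6.91%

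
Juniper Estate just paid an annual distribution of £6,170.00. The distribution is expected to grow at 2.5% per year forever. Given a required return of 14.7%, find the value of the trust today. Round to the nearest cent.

D₁ = D₀ × (1 + g) = £6,170.00 × 1.025 = £6,324.2500
Growing perpetuity: P = D₁ / (r − g) = £6,324.2500 / (0.147 − 0.025) = £51,838.11

£51838.11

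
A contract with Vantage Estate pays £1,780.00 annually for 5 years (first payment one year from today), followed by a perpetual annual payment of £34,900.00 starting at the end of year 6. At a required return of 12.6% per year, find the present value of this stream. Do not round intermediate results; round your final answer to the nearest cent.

£159347.45

PV of 5-year annuity: £1,780.00 × [1 − (1+0.126)^−5] / 0.126 = 6322.26094
Perpetuity value at year 5: £34,900.00 / 0.126 = 276984.12698
PV of perpetuity: 276984.12698 / (1+0.126)^5 = 153025.19066
Total PV = 6322.26094 + 153025.19066 = 159347.45159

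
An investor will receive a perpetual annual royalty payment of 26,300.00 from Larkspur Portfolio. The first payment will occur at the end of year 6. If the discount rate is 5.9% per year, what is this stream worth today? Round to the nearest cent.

Value at end of year 5: C / r = 26,300.00 / 0.059 = 445,762.7119
Discount to today: PV = 445,762.7119 / (1 + 0.059)^5 = 445,762.7119 / 1.331925 = 334,675.51

334675.51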